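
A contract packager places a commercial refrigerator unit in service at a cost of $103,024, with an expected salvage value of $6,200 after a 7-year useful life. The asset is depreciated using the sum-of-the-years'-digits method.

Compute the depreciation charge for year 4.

$13,832

Depreciable base = $103,024 − $6,200 = $96,824.
Sum of the years' digits = 7+6+5+4+3+2+1 = 28.
Year 1: $96,824 × 7/28 = $24,206. Book value $78,818.
Year 2: $96,824 × 6/28 = $20,748. Book value $58,070.
Year 3: $96,824 × 5/28 = $17,290. Book value $40,780.
Year 4: $96,824 × 4/28 = $13,832. Book value $26,948.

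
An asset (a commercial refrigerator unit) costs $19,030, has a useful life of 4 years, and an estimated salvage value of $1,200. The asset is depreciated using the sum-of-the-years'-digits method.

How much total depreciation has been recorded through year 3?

Depreciable base = $19,030 − $1,200 = $17,830.
Sum of the years' digits = 4+3+2+1 = 10.
Year 1: $17,830 × 4/10 = $7,132. Book value $11,898.
Year 2: $17,830 × 3/10 = $5,349. Book value $6,549.
Year 3: $17,830 × 2/10 = $3,566. Book value $2,983.
Accumulated through year 3 = $19,030 − $2,983 = $16,047.

$16,047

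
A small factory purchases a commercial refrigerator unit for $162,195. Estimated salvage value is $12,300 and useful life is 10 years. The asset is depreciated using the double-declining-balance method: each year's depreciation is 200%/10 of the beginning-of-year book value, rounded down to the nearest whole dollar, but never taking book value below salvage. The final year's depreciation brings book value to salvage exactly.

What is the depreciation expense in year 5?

$13,287

Depreciable base = $162,195 − $12,300 = $149,895.
Year 1: ⌊$162,195 × 200%/10⌋ = $32,439. Book value $129,756.
Year 2: ⌊$129,756 × 200%/10⌋ = $25,951. Book value $103,805.
Year 3: ⌊$103,805 × 200%/10⌋ = $20,761. Book value $83,044.
Year 4: ⌊$83,044 × 200%/10⌋ = $16,608. Book value $66,436.
Year 5: ⌊$66,436 × 200%/10⌋ = $13,287. Book value $53,149.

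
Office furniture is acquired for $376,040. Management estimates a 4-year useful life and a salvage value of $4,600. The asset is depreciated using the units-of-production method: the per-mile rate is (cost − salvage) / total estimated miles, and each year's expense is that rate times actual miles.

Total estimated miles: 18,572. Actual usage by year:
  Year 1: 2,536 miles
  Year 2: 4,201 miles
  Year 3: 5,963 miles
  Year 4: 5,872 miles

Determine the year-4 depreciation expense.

Depreciable base = $376,040 − $4,600 = $371,440.
Rate = $371,440 / 18,572 miles = $20 per mile.
Year 1: 2,536 × $20 = $50,720. Book value $325,320.
Year 2: 4,201 × $20 = $84,020. Book value $241,300.
Year 3: 5,963 × $20 = $119,260. Book value $122,040.
Year 4: 5,872 × $20 = $117,440. Book value $4,600.

$117,440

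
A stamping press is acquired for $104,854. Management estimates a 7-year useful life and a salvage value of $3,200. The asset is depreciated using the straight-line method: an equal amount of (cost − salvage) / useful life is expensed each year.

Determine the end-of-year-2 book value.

Depreciable base = $104,854 − $3,200 = $101,654.
Annual expense = $101,654 / 7 = $14,522.
End of year 1: book value $90,332.
End of year 2: book value $75,810.

$75,810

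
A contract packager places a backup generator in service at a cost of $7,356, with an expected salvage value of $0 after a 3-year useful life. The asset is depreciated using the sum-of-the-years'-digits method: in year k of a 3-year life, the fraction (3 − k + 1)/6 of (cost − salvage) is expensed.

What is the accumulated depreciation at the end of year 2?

Depreciable base = $7,356 − $0 = $7,356.
Sum of the years' digits = 3+2+1 = 6.
Year 1: $7,356 × 3/6 = $3,678. Book value $3,678.
Year 2: $7,356 × 2/6 = $2,452. Book value $1,226.
Accumulated through year 2 = $7,356 − $1,226 = $6,130.

$6,130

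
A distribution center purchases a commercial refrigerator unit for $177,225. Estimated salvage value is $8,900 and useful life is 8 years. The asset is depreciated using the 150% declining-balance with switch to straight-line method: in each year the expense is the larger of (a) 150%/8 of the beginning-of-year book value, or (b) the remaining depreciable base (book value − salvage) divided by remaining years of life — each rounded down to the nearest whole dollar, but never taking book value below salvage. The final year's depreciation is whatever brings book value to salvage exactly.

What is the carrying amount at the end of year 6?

Depreciable base = $177,225 − $8,900 = $168,325.
Year 1: DB = ⌊$177,225 × 150%/8⌋ = $33,229; SL = ⌊$168,325/8⌋ = $21,040 → take DB $33,229. Book value $143,996.
Year 2: DB = ⌊$143,996 × 150%/8⌋ = $26,999; SL = ⌊$135,096/7⌋ = $19,299 → take DB $26,999. Book value $116,997.
Year 3: DB = ⌊$116,997 × 150%/8⌋ = $21,936; SL = ⌊$108,097/6⌋ = $18,016 → take DB $21,936. Book value $95,061.
Year 4: DB = ⌊$95,061 × 150%/8⌋ = $17,823; SL = ⌊$86,161/5⌋ = $17,232 → take DB $17,823. Book value $77,238.
Year 5: DB = ⌊$77,238 × 150%/8⌋ = $14,482; SL = ⌊$68,338/4⌋ = $17,084 → take SL $17,084. Book value $60,154.
Year 6: DB = ⌊$60,154 × 150%/8⌋ = $11,278; SL = ⌊$51,254/3⌋ = $17,084 → take SL $17,084. Book value $43,070.

$43,070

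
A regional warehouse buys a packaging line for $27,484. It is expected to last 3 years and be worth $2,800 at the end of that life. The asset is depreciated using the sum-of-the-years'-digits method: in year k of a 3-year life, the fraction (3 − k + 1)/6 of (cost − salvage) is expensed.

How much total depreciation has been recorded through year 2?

$20,570

Depreciable base = $27,484 − $2,800 = $24,684.
Sum of the years' digits = 3+2+1 = 6.
Year 1: $24,684 × 3/6 = $12,342. Book value $15,142.
Year 2: $24,684 × 2/6 = $8,228. Book value $6,914.
Accumulated through year 2 = $27,484 − $6,914 = $20,570.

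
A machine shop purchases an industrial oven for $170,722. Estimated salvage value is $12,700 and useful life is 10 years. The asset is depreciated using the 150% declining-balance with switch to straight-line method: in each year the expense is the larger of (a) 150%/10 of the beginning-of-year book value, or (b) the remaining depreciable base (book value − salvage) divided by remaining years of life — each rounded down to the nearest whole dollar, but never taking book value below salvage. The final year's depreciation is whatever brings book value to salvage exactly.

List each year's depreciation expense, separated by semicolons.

$25,608; $21,767; $18,502; $15,726; $13,367; $12,610; $12,610; $12,610; $12,611; $12,611

Depreciable base = $170,722 − $12,700 = $158,022.
Year 1: DB = ⌊$170,722 × 150%/10⌋ = $25,608; SL = ⌊$158,022/10⌋ = $15,802 → take DB $25,608. Book value $145,114.
Year 2: DB = ⌊$145,114 × 150%/10⌋ = $21,767; SL = ⌊$132,414/9⌋ = $14,712 → take DB $21,767. Book value $123,347.
Year 3: DB = ⌊$123,347 × 150%/10⌋ = $18,502; SL = ⌊$110,647/8⌋ = $13,830 → take DB $18,502. Book value $104,845.
Year 4: DB = ⌊$104,845 × 150%/10⌋ = $15,726; SL = ⌊$92,145/7⌋ = $13,163 → take DB $15,726. Book value $89,119.
Year 5: DB = ⌊$89,119 × 150%/10⌋ = $13,367; SL = ⌊$76,419/6⌋ = $12,736 → take DB $13,367. Book value $75,752.
Year 6: DB = ⌊$75,752 × 150%/10⌋ = $11,362; SL = ⌊$63,052/5⌋ = $12,610 → take SL $12,610. Book value $63,142.
Year 7: DB = ⌊$63,142 × 150%/10⌋ = $9,471; SL = ⌊$50,442/4⌋ = $12,610 → take SL $12,610. Book value $50,532.
Year 8: DB = ⌊$50,532 × 150%/10⌋ = $7,579; SL = ⌊$37,832/3⌋ = $12,610 → take SL $12,610. Book value $37,922.
Year 9: DB = ⌊$37,922 × 150%/10⌋ = $5,688; SL = ⌊$25,222/2⌋ = $12,611 → take SL $12,611. Book value $25,311.
Year 10 (final): $25,311 − $12,700 = $12,611. Book value $12,700.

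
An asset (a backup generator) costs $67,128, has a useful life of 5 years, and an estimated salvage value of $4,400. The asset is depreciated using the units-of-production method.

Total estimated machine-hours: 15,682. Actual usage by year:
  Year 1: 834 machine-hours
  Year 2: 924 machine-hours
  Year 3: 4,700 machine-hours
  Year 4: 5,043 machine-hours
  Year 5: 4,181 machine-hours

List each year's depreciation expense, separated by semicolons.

Depreciable base = $67,128 − $4,400 = $62,728.
Rate = $62,728 / 15,682 machine-hours = $4 per machine-hour.
Year 1: 834 × $4 = $3,336. Book value $63,792.
Year 2: 924 × $4 = $3,696. Book value $60,096.
Year 3: 4,700 × $4 = $18,800. Book value $41,296.
Year 4: 5,043 × $4 = $20,172. Book value $21,124.
Year 5: 4,181 × $4 = $16,724. Book value $4,400.

$3,336; $3,696; $18,800; $20,172; $16,724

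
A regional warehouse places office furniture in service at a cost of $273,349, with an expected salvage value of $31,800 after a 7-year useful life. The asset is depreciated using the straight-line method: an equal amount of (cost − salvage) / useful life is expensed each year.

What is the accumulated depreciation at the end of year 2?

$69,014

Depreciable base = $273,349 − $31,800 = $241,549.
Annual expense = $241,549 / 7 = $34,507.
End of year 1: book value $238,842.
End of year 2: book value $204,335.
Accumulated through year 2 = $273,349 − $204,335 = $69,014.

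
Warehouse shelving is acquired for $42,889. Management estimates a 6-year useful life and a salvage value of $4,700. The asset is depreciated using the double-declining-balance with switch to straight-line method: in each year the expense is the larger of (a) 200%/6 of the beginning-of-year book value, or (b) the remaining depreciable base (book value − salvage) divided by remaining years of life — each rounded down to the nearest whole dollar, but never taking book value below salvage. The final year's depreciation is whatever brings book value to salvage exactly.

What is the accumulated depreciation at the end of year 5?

Depreciable base = $42,889 − $4,700 = $38,189.
Year 1: DB = ⌊$42,889 × 200%/6⌋ = $14,296; SL = ⌊$38,189/6⌋ = $6,364 → take DB $14,296. Book value $28,593.
Year 2: DB = ⌊$28,593 × 200%/6⌋ = $9,531; SL = ⌊$23,893/5⌋ = $4,778 → take DB $9,531. Book value $19,062.
Year 3: DB = ⌊$19,062 × 200%/6⌋ = $6,354; SL = ⌊$14,362/4⌋ = $3,590 → take DB $6,354. Book value $12,708.
Year 4: DB = ⌊$12,708 × 200%/6⌋ = $4,236; SL = ⌊$8,008/3⌋ = $2,669 → take DB $4,236. Book value $8,472.
Year 5: DB = ⌊$8,472 × 200%/6⌋ = $2,824; SL = ⌊$3,772/2⌋ = $1,886 → take DB $2,824. Book value $5,648.
Accumulated through year 5 = $42,889 − $5,648 = $37,241.

$37,241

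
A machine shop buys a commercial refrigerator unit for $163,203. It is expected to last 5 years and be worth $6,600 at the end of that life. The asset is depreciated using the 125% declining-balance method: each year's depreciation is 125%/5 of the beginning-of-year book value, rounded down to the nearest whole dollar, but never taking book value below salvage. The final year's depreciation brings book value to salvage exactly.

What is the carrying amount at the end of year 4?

$51,640

Depreciable base = $163,203 − $6,600 = $156,603.
Year 1: ⌊$163,203 × 125%/5⌋ = $40,800. Book value $122,403.
Year 2: ⌊$122,403 × 125%/5⌋ = $30,600. Book value $91,803.
Year 3: ⌊$91,803 × 125%/5⌋ = $22,950. Book value $68,853.
Year 4: ⌊$68,853 × 125%/5⌋ = $17,213. Book value $51,640.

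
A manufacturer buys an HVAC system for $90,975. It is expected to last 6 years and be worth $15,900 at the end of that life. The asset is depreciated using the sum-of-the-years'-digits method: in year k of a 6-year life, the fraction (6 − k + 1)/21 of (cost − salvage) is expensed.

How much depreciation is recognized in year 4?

Depreciable base = $90,975 − $15,900 = $75,075.
Sum of the years' digits = 6+5+4+3+2+1 = 21.
Year 1: $75,075 × 6/21 = $21,450. Book value $69,525.
Year 2: $75,075 × 5/21 = $17,875. Book value $51,650.
Year 3: $75,075 × 4/21 = $14,300. Book value $37,350.
Year 4: $75,075 × 3/21 = $10,725. Book value $26,625.

$10,725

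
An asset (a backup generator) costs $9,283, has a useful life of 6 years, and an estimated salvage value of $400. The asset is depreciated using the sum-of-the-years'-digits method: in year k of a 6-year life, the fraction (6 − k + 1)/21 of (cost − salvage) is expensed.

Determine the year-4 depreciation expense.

Depreciable base = $9,283 − $400 = $8,883.
Sum of the years' digits = 6+5+4+3+2+1 = 21.
Year 1: $8,883 × 6/21 = $2,538. Book value $6,745.
Year 2: $8,883 × 5/21 = $2,115. Book value $4,630.
Year 3: $8,883 × 4/21 = $1,692. Book value $2,938.
Year 4: $8,883 × 3/21 = $1,269. Book value $1,669.

$1,269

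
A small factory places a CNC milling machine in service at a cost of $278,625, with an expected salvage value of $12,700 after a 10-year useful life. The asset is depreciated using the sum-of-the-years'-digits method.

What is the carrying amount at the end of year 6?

Depreciable base = $278,625 − $12,700 = $265,925.
Sum of the years' digits = 10+9+8+7+6+5+4+3+2+1 = 55.
Year 1: $265,925 × 10/55 = $48,350. Book value $230,275.
Year 2: $265,925 × 9/55 = $43,515. Book value $186,760.
Year 3: $265,925 × 8/55 = $38,680. Book value $148,080.
Year 4: $265,925 × 7/55 = $33,845. Book value $114,235.
Year 5: $265,925 × 6/55 = $29,010. Book value $85,225.
Year 6: $265,925 × 5/55 = $24,175. Book value $61,050.

$61,050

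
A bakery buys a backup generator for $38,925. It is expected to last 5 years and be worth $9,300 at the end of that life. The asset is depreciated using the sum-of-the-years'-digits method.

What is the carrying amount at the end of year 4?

Depreciable base = $38,925 − $9,300 = $29,625.
Sum of the years' digits = 5+4+3+2+1 = 15.
Year 1: $29,625 × 5/15 = $9,875. Book value $29,050.
Year 2: $29,625 × 4/15 = $7,900. Book value $21,150.
Year 3: $29,625 × 3/15 = $5,925. Book value $15,225.
Year 4: $29,625 × 2/15 = $3,950. Book value $11,275.

$11,275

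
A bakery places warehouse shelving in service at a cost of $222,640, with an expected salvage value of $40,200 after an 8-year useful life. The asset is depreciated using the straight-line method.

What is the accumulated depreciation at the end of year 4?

Depreciable base = $222,640 − $40,200 = $182,440.
Annual expense = $182,440 / 8 = $22,805.
End of year 1: book value $199,835.
End of year 2: book value $177,030.
End of year 3: book value $154,225.
End of year 4: book value $131,420.
Accumulated through year 4 = $222,640 − $131,420 = $91,220.

$91,220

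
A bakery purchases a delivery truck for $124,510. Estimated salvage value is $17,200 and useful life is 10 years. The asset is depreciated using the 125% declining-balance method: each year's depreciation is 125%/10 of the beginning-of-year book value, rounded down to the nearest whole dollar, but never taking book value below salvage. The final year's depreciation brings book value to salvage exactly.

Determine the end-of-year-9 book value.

$37,436

Depreciable base = $124,510 − $17,200 = $107,310.
Year 1: ⌊$124,510 × 125%/10⌋ = $15,563. Book value $108,947.
Year 2: ⌊$108,947 × 125%/10⌋ = $13,618. Book value $95,329.
Year 3: ⌊$95,329 × 125%/10⌋ = $11,916. Book value $83,413.
Year 4: ⌊$83,413 × 125%/10⌋ = $10,426. Book value $72,987.
Year 5: ⌊$72,987 × 125%/10⌋ = $9,123. Book value $63,864.
Year 6: ⌊$63,864 × 125%/10⌋ = $7,983. Book value $55,881.
Year 7: ⌊$55,881 × 125%/10⌋ = $6,985. Book value $48,896.
Year 8: ⌊$48,896 × 125%/10⌋ = $6,112. Book value $42,784.
Year 9: ⌊$42,784 × 125%/10⌋ = $5,348. Book value $37,436.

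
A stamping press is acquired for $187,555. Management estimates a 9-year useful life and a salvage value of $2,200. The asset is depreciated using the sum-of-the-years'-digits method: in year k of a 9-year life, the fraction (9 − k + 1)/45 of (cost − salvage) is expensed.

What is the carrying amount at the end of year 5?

$43,390

Depreciable base = $187,555 − $2,200 = $185,355.
Sum of the years' digits = 9+8+7+6+5+4+3+2+1 = 45.
Year 1: $185,355 × 9/45 = $37,071. Book value $150,484.
Year 2: $185,355 × 8/45 = $32,952. Book value $117,532.
Year 3: $185,355 × 7/45 = $28,833. Book value $88,699.
Year 4: $185,355 × 6/45 = $24,714. Book value $63,985.
Year 5: $185,355 × 5/45 = $20,595. Book value $43,390.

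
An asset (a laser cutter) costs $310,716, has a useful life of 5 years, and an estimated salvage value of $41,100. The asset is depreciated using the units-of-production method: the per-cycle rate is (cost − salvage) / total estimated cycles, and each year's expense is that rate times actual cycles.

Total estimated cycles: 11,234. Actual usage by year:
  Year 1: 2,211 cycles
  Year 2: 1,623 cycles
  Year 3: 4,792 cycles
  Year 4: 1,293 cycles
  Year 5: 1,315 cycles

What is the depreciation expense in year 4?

$31,032

Depreciable base = $310,716 − $41,100 = $269,616.
Rate = $269,616 / 11,234 cycles = $24 per cycle.
Year 1: 2,211 × $24 = $53,064. Book value $257,652.
Year 2: 1,623 × $24 = $38,952. Book value $218,700.
Year 3: 4,792 × $24 = $115,008. Book value $103,692.
Year 4: 1,293 × $24 = $31,032. Book value $72,660.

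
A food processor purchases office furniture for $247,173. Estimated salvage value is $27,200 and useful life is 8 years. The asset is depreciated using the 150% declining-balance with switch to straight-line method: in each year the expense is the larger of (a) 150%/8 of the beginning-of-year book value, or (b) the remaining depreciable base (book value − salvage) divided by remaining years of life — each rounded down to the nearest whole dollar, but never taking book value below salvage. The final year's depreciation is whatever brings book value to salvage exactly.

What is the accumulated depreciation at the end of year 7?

Depreciable base = $247,173 − $27,200 = $219,973.
Year 1: DB = ⌊$247,173 × 150%/8⌋ = $46,344; SL = ⌊$219,973/8⌋ = $27,496 → take DB $46,344. Book value $200,829.
Year 2: DB = ⌊$200,829 × 150%/8⌋ = $37,655; SL = ⌊$173,629/7⌋ = $24,804 → take DB $37,655. Book value $163,174.
Year 3: DB = ⌊$163,174 × 150%/8⌋ = $30,595; SL = ⌊$135,974/6⌋ = $22,662 → take DB $30,595. Book value $132,579.
Year 4: DB = ⌊$132,579 × 150%/8⌋ = $24,858; SL = ⌊$105,379/5⌋ = $21,075 → take DB $24,858. Book value $107,721.
Year 5: DB = ⌊$107,721 × 150%/8⌋ = $20,197; SL = ⌊$80,521/4⌋ = $20,130 → take DB $20,197. Book value $87,524.
Year 6: DB = ⌊$87,524 × 150%/8⌋ = $16,410; SL = ⌊$60,324/3⌋ = $20,108 → take SL $20,108. Book value $67,416.
Year 7: DB = ⌊$67,416 × 150%/8⌋ = $12,640; SL = ⌊$40,216/2⌋ = $20,108 → take SL $20,108. Book value $47,308.
Accumulated through year 7 = $247,173 − $47,308 = $199,865.

$199,865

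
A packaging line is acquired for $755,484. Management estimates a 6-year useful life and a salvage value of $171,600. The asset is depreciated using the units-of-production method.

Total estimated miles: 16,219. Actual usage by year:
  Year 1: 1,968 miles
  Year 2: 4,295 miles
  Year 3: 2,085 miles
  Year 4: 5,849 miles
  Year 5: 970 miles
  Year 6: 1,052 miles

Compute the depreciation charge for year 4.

$210,564

Depreciable base = $755,484 − $171,600 = $583,884.
Rate = $583,884 / 16,219 miles = $36 per mile.
Year 1: 1,968 × $36 = $70,848. Book value $684,636.
Year 2: 4,295 × $36 = $154,620. Book value $530,016.
Year 3: 2,085 × $36 = $75,060. Book value $454,956.
Year 4: 5,849 × $36 = $210,564. Book value $244,392.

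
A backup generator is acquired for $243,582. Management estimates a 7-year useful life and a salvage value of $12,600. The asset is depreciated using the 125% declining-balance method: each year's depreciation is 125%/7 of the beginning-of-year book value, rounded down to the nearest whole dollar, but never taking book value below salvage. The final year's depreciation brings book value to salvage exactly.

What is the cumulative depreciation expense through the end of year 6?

Depreciable base = $243,582 − $12,600 = $230,982.
Year 1: ⌊$243,582 × 125%/7⌋ = $43,496. Book value $200,086.
Year 2: ⌊$200,086 × 125%/7⌋ = $35,729. Book value $164,357.
Year 3: ⌊$164,357 × 125%/7⌋ = $29,349. Book value $135,008.
Year 4: ⌊$135,008 × 125%/7⌋ = $24,108. Book value $110,900.
Year 5: ⌊$110,900 × 125%/7⌋ = $19,803. Book value $91,097.
Year 6: ⌊$91,097 × 125%/7⌋ = $16,267. Book value $74,830.
Accumulated through year 6 = $243,582 − $74,830 = $168,752.

$168,752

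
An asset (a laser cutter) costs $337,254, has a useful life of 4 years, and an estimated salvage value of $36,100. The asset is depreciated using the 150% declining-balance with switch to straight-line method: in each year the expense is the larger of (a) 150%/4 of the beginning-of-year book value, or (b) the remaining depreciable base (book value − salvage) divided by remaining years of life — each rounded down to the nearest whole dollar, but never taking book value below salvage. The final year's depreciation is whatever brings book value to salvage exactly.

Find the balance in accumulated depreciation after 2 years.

$205,514

Depreciable base = $337,254 − $36,100 = $301,154.
Year 1: DB = ⌊$337,254 × 150%/4⌋ = $126,470; SL = ⌊$301,154/4⌋ = $75,288 → take DB $126,470. Book value $210,784.
Year 2: DB = ⌊$210,784 × 150%/4⌋ = $79,044; SL = ⌊$174,684/3⌋ = $58,228 → take DB $79,044. Book value $131,740.
Accumulated through year 2 = $337,254 − $131,740 = $205,514.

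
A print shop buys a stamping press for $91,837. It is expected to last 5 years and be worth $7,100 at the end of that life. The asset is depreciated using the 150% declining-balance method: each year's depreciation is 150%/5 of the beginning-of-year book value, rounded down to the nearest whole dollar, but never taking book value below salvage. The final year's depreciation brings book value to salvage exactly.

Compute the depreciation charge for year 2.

$19,285

Depreciable base = $91,837 − $7,100 = $84,737.
Year 1: ⌊$91,837 × 150%/5⌋ = $27,551. Book value $64,286.
Year 2: ⌊$64,286 × 150%/5⌋ = $19,285. Book value $45,001.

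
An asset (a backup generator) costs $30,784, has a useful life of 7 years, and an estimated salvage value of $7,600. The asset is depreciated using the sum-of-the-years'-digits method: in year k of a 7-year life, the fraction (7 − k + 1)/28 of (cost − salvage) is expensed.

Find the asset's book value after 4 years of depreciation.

Depreciable base = $30,784 − $7,600 = $23,184.
Sum of the years' digits = 7+6+5+4+3+2+1 = 28.
Year 1: $23,184 × 7/28 = $5,796. Book value $24,988.
Year 2: $23,184 × 6/28 = $4,968. Book value $20,020.
Year 3: $23,184 × 5/28 = $4,140. Book value $15,880.
Year 4: $23,184 × 4/28 = $3,312. Book value $12,568.

$12,568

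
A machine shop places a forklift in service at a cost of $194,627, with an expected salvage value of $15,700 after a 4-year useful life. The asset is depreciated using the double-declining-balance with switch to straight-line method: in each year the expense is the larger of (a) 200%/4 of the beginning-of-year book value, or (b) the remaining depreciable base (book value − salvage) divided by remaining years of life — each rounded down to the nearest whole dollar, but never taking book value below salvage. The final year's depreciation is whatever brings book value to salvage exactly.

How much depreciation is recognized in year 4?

Depreciable base = $194,627 − $15,700 = $178,927.
Year 1: DB = ⌊$194,627 × 200%/4⌋ = $97,313; SL = ⌊$178,927/4⌋ = $44,731 → take DB $97,313. Book value $97,314.
Year 2: DB = ⌊$97,314 × 200%/4⌋ = $48,657; SL = ⌊$81,614/3⌋ = $27,204 → take DB $48,657. Book value $48,657.
Year 3: DB = ⌊$48,657 × 200%/4⌋ = $24,328; SL = ⌊$32,957/2⌋ = $16,478 → take DB $24,328. Book value $24,329.
Year 4 (final): $24,329 − $15,700 = $8,629. Book value $15,700.

$8,629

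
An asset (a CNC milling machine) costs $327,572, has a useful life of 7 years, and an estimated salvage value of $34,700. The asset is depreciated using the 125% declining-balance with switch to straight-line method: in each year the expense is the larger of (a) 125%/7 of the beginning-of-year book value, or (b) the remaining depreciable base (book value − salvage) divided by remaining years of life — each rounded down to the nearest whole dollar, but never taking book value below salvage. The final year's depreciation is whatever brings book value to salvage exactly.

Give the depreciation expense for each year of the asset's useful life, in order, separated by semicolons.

$58,495; $48,049; $39,469; $36,714; $36,715; $36,715; $36,715

Depreciable base = $327,572 − $34,700 = $292,872.
Year 1: DB = ⌊$327,572 × 125%/7⌋ = $58,495; SL = ⌊$292,872/7⌋ = $41,838 → take DB $58,495. Book value $269,077.
Year 2: DB = ⌊$269,077 × 125%/7⌋ = $48,049; SL = ⌊$234,377/6⌋ = $39,062 → take DB $48,049. Book value $221,028.
Year 3: DB = ⌊$221,028 × 125%/7⌋ = $39,469; SL = ⌊$186,328/5⌋ = $37,265 → take DB $39,469. Book value $181,559.
Year 4: DB = ⌊$181,559 × 125%/7⌋ = $32,421; SL = ⌊$146,859/4⌋ = $36,714 → take SL $36,714. Book value $144,845.
Year 5: DB = ⌊$144,845 × 125%/7⌋ = $25,865; SL = ⌊$110,145/3⌋ = $36,715 → take SL $36,715. Book value $108,130.
Year 6: DB = ⌊$108,130 × 125%/7⌋ = $19,308; SL = ⌊$73,430/2⌋ = $36,715 → take SL $36,715. Book value $71,415.
Year 7 (final): $71,415 − $34,700 = $36,715. Book value $34,700.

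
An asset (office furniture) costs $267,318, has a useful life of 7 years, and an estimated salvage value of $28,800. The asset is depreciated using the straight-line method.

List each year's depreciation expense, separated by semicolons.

$34,074; $34,074; $34,074; $34,074; $34,074; $34,074; $34,074

Depreciable base = $267,318 − $28,800 = $238,518.
Annual expense = $238,518 / 7 = $34,074.
End of year 1: book value $233,244.
End of year 2: book value $199,170.
End of year 3: book value $165,096.
End of year 4: book value $131,022.
End of year 5: book value $96,948.
End of year 6: book value $62,874.
End of year 7: book value $28,800.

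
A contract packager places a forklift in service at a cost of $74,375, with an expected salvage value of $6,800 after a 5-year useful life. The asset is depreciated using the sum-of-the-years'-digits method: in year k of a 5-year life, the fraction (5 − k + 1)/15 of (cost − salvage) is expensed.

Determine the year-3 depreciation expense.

$13,515

Depreciable base = $74,375 − $6,800 = $67,575.
Sum of the years' digits = 5+4+3+2+1 = 15.
Year 1: $67,575 × 5/15 = $22,525. Book value $51,850.
Year 2: $67,575 × 4/15 = $18,020. Book value $33,830.
Year 3: $67,575 × 3/15 = $13,515. Book value $20,315.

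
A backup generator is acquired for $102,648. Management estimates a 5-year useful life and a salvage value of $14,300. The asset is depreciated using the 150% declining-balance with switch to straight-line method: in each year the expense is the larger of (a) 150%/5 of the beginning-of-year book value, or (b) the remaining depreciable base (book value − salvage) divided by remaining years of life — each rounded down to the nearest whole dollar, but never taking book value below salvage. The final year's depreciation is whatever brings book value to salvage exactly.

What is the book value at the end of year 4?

$24,647

Depreciable base = $102,648 − $14,300 = $88,348.
Year 1: DB = ⌊$102,648 × 150%/5⌋ = $30,794; SL = ⌊$88,348/5⌋ = $17,669 → take DB $30,794. Book value $71,854.
Year 2: DB = ⌊$71,854 × 150%/5⌋ = $21,556; SL = ⌊$57,554/4⌋ = $14,388 → take DB $21,556. Book value $50,298.
Year 3: DB = ⌊$50,298 × 150%/5⌋ = $15,089; SL = ⌊$35,998/3⌋ = $11,999 → take DB $15,089. Book value $35,209.
Year 4: DB = ⌊$35,209 × 150%/5⌋ = $10,562; SL = ⌊$20,909/2⌋ = $10,454 → take DB $10,562. Book value $24,647.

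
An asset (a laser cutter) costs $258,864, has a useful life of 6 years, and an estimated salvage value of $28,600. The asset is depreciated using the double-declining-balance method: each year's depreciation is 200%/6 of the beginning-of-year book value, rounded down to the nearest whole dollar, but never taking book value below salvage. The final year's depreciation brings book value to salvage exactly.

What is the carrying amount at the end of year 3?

Depreciable base = $258,864 − $28,600 = $230,264.
Year 1: ⌊$258,864 × 200%/6⌋ = $86,288. Book value $172,576.
Year 2: ⌊$172,576 × 200%/6⌋ = $57,525. Book value $115,051.
Year 3: ⌊$115,051 × 200%/6⌋ = $38,350. Book value $76,701.

$76,701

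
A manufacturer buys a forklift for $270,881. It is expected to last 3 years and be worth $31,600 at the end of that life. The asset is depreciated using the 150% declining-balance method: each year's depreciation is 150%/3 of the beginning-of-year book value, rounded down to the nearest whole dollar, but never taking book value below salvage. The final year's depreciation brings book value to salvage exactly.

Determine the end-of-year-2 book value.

$67,721

Depreciable base = $270,881 − $31,600 = $239,281.
Year 1: ⌊$270,881 × 150%/3⌋ = $135,440. Book value $135,441.
Year 2: ⌊$135,441 × 150%/3⌋ = $67,720. Book value $67,721.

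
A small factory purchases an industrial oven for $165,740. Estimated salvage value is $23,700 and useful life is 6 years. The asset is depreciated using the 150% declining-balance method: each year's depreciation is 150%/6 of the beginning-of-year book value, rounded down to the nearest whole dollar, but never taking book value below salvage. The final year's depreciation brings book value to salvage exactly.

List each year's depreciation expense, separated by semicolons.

$41,435; $31,076; $23,307; $17,480; $13,110; $15,632

Depreciable base = $165,740 − $23,700 = $142,040.
Year 1: ⌊$165,740 × 150%/6⌋ = $41,435. Book value $124,305.
Year 2: ⌊$124,305 × 150%/6⌋ = $31,076. Book value $93,229.
Year 3: ⌊$93,229 × 150%/6⌋ = $23,307. Book value $69,922.
Year 4: ⌊$69,922 × 150%/6⌋ = $17,480. Book value $52,442.
Year 5: ⌊$52,442 × 150%/6⌋ = $13,110. Book value $39,332.
Year 6 (final): $39,332 − $23,700 = $15,632. Book value $23,700.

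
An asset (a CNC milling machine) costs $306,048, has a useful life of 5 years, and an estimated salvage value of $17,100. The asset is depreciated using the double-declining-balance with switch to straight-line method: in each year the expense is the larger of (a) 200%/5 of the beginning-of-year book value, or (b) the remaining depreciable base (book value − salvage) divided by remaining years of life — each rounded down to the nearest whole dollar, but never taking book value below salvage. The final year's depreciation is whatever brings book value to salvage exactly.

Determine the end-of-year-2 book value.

$110,178

Depreciable base = $306,048 − $17,100 = $288,948.
Year 1: DB = ⌊$306,048 × 200%/5⌋ = $122,419; SL = ⌊$288,948/5⌋ = $57,789 → take DB $122,419. Book value $183,629.
Year 2: DB = ⌊$183,629 × 200%/5⌋ = $73,451; SL = ⌊$166,529/4⌋ = $41,632 → take DB $73,451. Book value $110,178.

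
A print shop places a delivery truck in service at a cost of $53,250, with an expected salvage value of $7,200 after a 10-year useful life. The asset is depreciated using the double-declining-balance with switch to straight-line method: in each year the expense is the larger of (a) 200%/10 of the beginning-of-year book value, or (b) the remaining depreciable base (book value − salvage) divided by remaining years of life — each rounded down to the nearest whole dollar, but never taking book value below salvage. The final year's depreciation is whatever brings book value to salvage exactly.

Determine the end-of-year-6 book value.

Depreciable base = $53,250 − $7,200 = $46,050.
Year 1: DB = ⌊$53,250 × 200%/10⌋ = $10,650; SL = ⌊$46,050/10⌋ = $4,605 → take DB $10,650. Book value $42,600.
Year 2: DB = ⌊$42,600 × 200%/10⌋ = $8,520; SL = ⌊$35,400/9⌋ = $3,933 → take DB $8,520. Book value $34,080.
Year 3: DB = ⌊$34,080 × 200%/10⌋ = $6,816; SL = ⌊$26,880/8⌋ = $3,360 → take DB $6,816. Book value $27,264.
Year 4: DB = ⌊$27,264 × 200%/10⌋ = $5,452; SL = ⌊$20,064/7⌋ = $2,866 → take DB $5,452. Book value $21,812.
Year 5: DB = ⌊$21,812 × 200%/10⌋ = $4,362; SL = ⌊$14,612/6⌋ = $2,435 → take DB $4,362. Book value $17,450.
Year 6: DB = ⌊$17,450 × 200%/10⌋ = $3,490; SL = ⌊$10,250/5⌋ = $2,050 → take DB $3,490. Book value $13,960.

$13,960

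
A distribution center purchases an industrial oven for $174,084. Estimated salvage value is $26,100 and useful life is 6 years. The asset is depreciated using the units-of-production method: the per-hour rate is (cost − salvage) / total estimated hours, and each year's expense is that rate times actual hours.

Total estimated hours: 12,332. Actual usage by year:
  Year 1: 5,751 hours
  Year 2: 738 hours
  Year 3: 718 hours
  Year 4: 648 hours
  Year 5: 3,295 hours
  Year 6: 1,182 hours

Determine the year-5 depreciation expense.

Depreciable base = $174,084 − $26,100 = $147,984.
Rate = $147,984 / 12,332 hours = $12 per hour.
Year 1: 5,751 × $12 = $69,012. Book value $105,072.
Year 2: 738 × $12 = $8,856. Book value $96,216.
Year 3: 718 × $12 = $8,616. Book value $87,600.
Year 4: 648 × $12 = $7,776. Book value $79,824.
Year 5: 3,295 × $12 = $39,540. Book value $40,284.

$39,540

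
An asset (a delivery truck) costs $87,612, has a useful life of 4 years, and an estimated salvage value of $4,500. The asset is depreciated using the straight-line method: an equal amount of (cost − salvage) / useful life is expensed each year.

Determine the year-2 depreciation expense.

$20,778

Depreciable base = $87,612 − $4,500 = $83,112.
Annual expense = $83,112 / 4 = $20,778.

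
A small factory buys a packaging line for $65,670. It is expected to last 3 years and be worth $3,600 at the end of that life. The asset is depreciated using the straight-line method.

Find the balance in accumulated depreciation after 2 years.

$41,380

Depreciable base = $65,670 − $3,600 = $62,070.
Annual expense = $62,070 / 3 = $20,690.
End of year 1: book value $44,980.
End of year 2: book value $24,290.
Accumulated through year 2 = $65,670 − $24,290 = $41,380.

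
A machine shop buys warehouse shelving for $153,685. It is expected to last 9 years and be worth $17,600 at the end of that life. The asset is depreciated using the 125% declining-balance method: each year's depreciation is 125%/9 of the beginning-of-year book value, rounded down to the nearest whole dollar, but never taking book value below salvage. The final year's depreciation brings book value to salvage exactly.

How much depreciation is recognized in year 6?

$10,106

Depreciable base = $153,685 − $17,600 = $136,085.
Year 1: ⌊$153,685 × 125%/9⌋ = $21,345. Book value $132,340.
Year 2: ⌊$132,340 × 125%/9⌋ = $18,380. Book value $113,960.
Year 3: ⌊$113,960 × 125%/9⌋ = $15,827. Book value $98,133.
Year 4: ⌊$98,133 × 125%/9⌋ = $13,629. Book value $84,504.
Year 5: ⌊$84,504 × 125%/9⌋ = $11,736. Book value $72,768.
Year 6: ⌊$72,768 × 125%/9⌋ = $10,106. Book value $62,662.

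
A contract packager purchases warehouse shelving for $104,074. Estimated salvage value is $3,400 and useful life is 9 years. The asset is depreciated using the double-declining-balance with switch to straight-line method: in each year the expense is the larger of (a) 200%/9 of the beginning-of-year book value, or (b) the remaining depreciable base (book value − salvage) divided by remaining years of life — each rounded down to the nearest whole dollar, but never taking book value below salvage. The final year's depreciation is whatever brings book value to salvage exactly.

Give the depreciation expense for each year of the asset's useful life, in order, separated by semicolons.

Depreciable base = $104,074 − $3,400 = $100,674.
Year 1: DB = ⌊$104,074 × 200%/9⌋ = $23,127; SL = ⌊$100,674/9⌋ = $11,186 → take DB $23,127. Book value $80,947.
Year 2: DB = ⌊$80,947 × 200%/9⌋ = $17,988; SL = ⌊$77,547/8⌋ = $9,693 → take DB $17,988. Book value $62,959.
Year 3: DB = ⌊$62,959 × 200%/9⌋ = $13,990; SL = ⌊$59,559/7⌋ = $8,508 → take DB $13,990. Book value $48,969.
Year 4: DB = ⌊$48,969 × 200%/9⌋ = $10,882; SL = ⌊$45,569/6⌋ = $7,594 → take DB $10,882. Book value $38,087.
Year 5: DB = ⌊$38,087 × 200%/9⌋ = $8,463; SL = ⌊$34,687/5⌋ = $6,937 → take DB $8,463. Book value $29,624.
Year 6: DB = ⌊$29,624 × 200%/9⌋ = $6,583; SL = ⌊$26,224/4⌋ = $6,556 → take DB $6,583. Book value $23,041.
Year 7: DB = ⌊$23,041 × 200%/9⌋ = $5,120; SL = ⌊$19,641/3⌋ = $6,547 → take SL $6,547. Book value $16,494.
Year 8: DB = ⌊$16,494 × 200%/9⌋ = $3,665; SL = ⌊$13,094/2⌋ = $6,547 → take SL $6,547. Book value $9,947.
Year 9 (final): $9,947 − $3,400 = $6,547. Book value $3,400.

$23,127; $17,988; $13,990; $10,882; $8,463; $6,583; $6,547; $6,547; $6,547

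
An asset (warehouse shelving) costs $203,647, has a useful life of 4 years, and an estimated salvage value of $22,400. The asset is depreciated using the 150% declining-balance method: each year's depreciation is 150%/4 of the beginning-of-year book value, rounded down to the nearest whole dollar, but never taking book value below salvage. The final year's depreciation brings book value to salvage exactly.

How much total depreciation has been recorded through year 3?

Depreciable base = $203,647 − $22,400 = $181,247.
Year 1: ⌊$203,647 × 150%/4⌋ = $76,367. Book value $127,280.
Year 2: ⌊$127,280 × 150%/4⌋ = $47,730. Book value $79,550.
Year 3: ⌊$79,550 × 150%/4⌋ = $29,831. Book value $49,719.
Accumulated through year 3 = $203,647 − $49,719 = $153,928.

$153,928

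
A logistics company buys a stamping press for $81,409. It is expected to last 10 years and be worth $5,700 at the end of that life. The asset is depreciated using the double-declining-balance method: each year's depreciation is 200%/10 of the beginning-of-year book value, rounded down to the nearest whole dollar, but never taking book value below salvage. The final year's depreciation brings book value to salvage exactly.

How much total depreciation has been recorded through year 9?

Depreciable base = $81,409 − $5,700 = $75,709.
Year 1: ⌊$81,409 × 200%/10⌋ = $16,281. Book value $65,128.
Year 2: ⌊$65,128 × 200%/10⌋ = $13,025. Book value $52,103.
Year 3: ⌊$52,103 × 200%/10⌋ = $10,420. Book value $41,683.
Year 4: ⌊$41,683 × 200%/10⌋ = $8,336. Book value $33,347.
Year 5: ⌊$33,347 × 200%/10⌋ = $6,669. Book value $26,678.
Year 6: ⌊$26,678 × 200%/10⌋ = $5,335. Book value $21,343.
Year 7: ⌊$21,343 × 200%/10⌋ = $4,268. Book value $17,075.
Year 8: ⌊$17,075 × 200%/10⌋ = $3,415. Book value $13,660.
Year 9: ⌊$13,660 × 200%/10⌋ = $2,732. Book value $10,928.
Accumulated through year 9 = $81,409 − $10,928 = $70,481.

$70,481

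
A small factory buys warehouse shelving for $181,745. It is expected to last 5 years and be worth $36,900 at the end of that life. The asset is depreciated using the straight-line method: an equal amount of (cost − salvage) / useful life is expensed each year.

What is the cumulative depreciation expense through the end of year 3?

$86,907

Depreciable base = $181,745 − $36,900 = $144,845.
Annual expense = $144,845 / 5 = $28,969.
End of year 1: book value $152,776.
End of year 2: book value $123,807.
End of year 3: book value $94,838.
Accumulated through year 3 = $181,745 − $94,838 = $86,907.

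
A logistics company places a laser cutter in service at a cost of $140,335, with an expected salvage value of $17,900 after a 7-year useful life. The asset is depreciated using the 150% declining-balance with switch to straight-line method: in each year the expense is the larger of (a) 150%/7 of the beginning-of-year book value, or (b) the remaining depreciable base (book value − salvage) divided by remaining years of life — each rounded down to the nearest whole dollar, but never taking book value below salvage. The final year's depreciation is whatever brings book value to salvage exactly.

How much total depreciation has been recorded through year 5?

$98,711

Depreciable base = $140,335 − $17,900 = $122,435.
Year 1: DB = ⌊$140,335 × 150%/7⌋ = $30,071; SL = ⌊$122,435/7⌋ = $17,490 → take DB $30,071. Book value $110,264.
Year 2: DB = ⌊$110,264 × 150%/7⌋ = $23,628; SL = ⌊$92,364/6⌋ = $15,394 → take DB $23,628. Book value $86,636.
Year 3: DB = ⌊$86,636 × 150%/7⌋ = $18,564; SL = ⌊$68,736/5⌋ = $13,747 → take DB $18,564. Book value $68,072.
Year 4: DB = ⌊$68,072 × 150%/7⌋ = $14,586; SL = ⌊$50,172/4⌋ = $12,543 → take DB $14,586. Book value $53,486.
Year 5: DB = ⌊$53,486 × 150%/7⌋ = $11,461; SL = ⌊$35,586/3⌋ = $11,862 → take SL $11,862. Book value $41,624.
Accumulated through year 5 = $140,335 − $41,624 = $98,711.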